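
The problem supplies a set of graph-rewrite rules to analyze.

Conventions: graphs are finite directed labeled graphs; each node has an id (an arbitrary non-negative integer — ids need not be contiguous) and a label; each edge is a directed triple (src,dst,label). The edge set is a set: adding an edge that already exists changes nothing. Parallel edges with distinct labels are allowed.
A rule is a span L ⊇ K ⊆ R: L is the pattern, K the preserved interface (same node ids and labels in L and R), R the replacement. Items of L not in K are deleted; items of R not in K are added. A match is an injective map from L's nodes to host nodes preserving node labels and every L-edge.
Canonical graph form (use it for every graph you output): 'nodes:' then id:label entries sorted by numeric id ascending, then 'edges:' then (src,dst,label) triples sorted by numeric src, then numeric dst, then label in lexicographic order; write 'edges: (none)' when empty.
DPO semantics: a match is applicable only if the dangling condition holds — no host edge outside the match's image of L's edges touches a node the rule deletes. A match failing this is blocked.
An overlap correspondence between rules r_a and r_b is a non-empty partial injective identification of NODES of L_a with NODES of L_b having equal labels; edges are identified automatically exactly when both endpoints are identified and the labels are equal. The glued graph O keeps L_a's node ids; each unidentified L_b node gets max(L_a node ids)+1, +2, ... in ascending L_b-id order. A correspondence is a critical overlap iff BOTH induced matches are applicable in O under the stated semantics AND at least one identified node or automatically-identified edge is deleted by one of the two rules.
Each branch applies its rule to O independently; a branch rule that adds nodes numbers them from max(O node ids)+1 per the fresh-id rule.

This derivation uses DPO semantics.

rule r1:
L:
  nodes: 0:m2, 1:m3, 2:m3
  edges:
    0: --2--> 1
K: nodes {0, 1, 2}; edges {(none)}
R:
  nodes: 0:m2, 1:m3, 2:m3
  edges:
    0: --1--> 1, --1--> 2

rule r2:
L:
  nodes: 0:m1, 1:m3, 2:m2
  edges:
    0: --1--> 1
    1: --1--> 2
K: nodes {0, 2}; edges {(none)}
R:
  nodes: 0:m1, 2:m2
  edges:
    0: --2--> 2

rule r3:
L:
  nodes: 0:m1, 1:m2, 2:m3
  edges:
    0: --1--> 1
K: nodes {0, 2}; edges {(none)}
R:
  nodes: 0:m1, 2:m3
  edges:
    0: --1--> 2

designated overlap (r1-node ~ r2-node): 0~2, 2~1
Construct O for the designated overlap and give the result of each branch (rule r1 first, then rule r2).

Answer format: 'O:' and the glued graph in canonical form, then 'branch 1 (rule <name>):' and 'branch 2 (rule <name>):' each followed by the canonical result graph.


O:
nodes: 0:m2, 1:m3, 2:m3, 3:m1
edges: (0,1,2); (2,0,1); (3,2,1)
branch 1 (rule r1):
nodes: 0:m2, 1:m3, 2:m3, 3:m1
edges: (0,1,1); (0,2,1); (2,0,1); (3,2,1)
branch 2 (rule r2):
nodes: 0:m2, 1:m3, 3:m1
edges: (0,1,2); (3,0,2)


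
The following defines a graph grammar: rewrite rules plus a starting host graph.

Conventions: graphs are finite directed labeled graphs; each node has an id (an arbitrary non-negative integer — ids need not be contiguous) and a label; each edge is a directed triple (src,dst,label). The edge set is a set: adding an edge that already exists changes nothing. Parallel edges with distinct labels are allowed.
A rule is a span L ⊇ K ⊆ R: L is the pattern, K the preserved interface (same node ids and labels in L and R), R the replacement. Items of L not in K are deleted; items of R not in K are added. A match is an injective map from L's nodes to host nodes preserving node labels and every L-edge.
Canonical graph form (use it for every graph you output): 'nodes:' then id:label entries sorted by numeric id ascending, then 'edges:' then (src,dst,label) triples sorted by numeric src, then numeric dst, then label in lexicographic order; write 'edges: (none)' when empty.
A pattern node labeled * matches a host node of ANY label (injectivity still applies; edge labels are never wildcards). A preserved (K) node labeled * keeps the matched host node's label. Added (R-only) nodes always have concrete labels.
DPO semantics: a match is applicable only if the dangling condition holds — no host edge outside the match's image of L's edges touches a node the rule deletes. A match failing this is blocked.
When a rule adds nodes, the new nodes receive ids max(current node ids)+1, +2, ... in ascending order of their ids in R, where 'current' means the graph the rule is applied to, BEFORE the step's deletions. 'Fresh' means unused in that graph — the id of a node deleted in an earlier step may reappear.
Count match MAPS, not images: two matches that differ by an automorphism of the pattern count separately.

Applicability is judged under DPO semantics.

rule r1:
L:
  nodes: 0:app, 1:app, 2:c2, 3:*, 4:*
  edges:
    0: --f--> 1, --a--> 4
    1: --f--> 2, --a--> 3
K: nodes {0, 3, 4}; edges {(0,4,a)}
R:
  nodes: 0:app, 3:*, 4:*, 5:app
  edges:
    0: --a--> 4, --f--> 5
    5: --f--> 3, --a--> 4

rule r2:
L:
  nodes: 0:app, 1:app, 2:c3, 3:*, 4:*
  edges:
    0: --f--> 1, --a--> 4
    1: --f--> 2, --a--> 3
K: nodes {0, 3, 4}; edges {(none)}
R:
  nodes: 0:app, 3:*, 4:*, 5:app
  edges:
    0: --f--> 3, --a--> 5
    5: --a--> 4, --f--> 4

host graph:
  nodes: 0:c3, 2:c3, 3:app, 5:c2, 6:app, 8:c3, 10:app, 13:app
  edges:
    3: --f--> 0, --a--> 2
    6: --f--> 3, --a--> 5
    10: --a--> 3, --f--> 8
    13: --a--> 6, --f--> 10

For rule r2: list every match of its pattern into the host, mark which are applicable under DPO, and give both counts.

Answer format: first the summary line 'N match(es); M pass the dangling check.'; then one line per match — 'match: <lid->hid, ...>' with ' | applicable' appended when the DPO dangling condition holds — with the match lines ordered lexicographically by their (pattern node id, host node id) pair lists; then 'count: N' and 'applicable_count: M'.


2 match(es); 1 pass the dangling check.
match: 0->6, 1->3, 2->0, 3->2, 4->5
match: 0->13, 1->10, 2->8, 3->3, 4->6 | applicable
count: 2
applicable_count: 1


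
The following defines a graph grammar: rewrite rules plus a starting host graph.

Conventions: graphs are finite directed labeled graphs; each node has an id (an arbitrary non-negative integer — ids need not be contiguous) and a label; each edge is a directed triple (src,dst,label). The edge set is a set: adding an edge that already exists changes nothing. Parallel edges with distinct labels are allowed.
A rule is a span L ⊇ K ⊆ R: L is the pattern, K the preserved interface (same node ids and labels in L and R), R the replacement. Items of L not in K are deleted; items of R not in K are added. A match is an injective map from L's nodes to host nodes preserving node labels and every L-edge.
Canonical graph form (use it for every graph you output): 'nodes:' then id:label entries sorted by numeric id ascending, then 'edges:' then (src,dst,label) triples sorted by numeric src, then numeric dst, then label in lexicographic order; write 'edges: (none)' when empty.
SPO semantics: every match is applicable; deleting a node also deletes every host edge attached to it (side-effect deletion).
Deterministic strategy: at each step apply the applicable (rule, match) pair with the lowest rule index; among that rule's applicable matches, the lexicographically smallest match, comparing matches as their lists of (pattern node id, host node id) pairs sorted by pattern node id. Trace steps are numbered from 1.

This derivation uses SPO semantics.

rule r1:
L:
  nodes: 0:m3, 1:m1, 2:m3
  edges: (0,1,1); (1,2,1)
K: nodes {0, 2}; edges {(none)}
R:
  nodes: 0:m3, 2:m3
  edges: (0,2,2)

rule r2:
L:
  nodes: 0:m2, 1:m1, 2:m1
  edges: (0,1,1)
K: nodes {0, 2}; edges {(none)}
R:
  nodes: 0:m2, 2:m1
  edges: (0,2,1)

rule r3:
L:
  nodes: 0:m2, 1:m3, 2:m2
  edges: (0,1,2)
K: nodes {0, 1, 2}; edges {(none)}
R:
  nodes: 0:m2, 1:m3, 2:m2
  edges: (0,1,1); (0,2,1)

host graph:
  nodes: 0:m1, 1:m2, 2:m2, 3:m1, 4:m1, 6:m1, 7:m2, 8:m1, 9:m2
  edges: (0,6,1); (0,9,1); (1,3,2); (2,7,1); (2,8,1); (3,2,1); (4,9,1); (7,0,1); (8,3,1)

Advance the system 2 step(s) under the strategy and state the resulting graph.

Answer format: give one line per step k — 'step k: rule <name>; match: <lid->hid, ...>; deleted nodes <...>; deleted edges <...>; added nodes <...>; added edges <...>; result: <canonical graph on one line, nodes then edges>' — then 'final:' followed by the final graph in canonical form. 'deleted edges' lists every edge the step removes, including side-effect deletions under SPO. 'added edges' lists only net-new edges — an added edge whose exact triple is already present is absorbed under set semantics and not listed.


step 1: rule r2; match: 0->2, 1->8, 2->0; deleted nodes 8; deleted edges (2,8,1); (8,3,1); added nodes (none); added edges (2,0,1); result: nodes: 0:m1, 1:m2, 2:m2, 3:m1, 4:m1, 6:m1, 7:m2, 9:m2 edges: (0,6,1); (0,9,1); (1,3,2); (2,0,1); (2,7,1); (3,2,1); (4,9,1); (7,0,1)
step 2: rule r2; match: 0->2, 1->0, 2->3; deleted nodes 0; deleted edges (0,6,1); (0,9,1); (2,0,1); (7,0,1); added nodes (none); added edges (2,3,1); result: nodes: 1:m2, 2:m2, 3:m1, 4:m1, 6:m1, 7:m2, 9:m2 edges: (1,3,2); (2,3,1); (2,7,1); (3,2,1); (4,9,1)
final:
nodes: 1:m2, 2:m2, 3:m1, 4:m1, 6:m1, 7:m2, 9:m2
edges: (1,3,2); (2,3,1); (2,7,1); (3,2,1); (4,9,1)


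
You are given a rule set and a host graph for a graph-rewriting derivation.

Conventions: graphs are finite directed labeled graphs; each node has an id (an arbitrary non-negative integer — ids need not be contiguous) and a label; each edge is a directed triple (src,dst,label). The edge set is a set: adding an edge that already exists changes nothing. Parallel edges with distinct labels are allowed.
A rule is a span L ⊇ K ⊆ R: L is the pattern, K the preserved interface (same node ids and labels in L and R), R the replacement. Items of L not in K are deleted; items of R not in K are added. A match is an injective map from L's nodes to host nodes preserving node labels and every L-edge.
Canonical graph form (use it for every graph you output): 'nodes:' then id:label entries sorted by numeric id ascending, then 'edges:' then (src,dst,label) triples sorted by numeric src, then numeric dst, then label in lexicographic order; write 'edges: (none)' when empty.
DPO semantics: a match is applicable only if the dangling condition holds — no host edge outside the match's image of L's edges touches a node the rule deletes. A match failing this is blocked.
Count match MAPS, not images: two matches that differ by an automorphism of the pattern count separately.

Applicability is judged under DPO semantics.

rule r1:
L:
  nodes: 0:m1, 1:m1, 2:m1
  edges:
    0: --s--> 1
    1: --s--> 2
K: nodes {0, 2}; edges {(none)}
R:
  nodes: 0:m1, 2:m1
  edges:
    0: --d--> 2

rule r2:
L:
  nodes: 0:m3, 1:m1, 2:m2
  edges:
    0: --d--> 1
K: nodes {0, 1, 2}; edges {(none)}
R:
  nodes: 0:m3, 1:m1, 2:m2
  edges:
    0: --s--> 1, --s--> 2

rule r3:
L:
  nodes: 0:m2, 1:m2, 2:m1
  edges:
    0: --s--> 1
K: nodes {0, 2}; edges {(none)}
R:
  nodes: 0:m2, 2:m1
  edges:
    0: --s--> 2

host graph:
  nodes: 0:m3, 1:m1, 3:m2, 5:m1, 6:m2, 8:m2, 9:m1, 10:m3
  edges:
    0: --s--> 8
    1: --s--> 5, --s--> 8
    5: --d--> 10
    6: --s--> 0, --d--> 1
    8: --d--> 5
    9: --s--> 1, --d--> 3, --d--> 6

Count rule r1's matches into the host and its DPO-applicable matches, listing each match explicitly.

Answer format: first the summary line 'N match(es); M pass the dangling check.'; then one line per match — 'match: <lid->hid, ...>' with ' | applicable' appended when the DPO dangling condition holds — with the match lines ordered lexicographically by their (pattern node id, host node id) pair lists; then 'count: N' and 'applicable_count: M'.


1 match(es); 0 pass the dangling check.
match: 0->9, 1->1, 2->5
count: 1
applicable_count: 0


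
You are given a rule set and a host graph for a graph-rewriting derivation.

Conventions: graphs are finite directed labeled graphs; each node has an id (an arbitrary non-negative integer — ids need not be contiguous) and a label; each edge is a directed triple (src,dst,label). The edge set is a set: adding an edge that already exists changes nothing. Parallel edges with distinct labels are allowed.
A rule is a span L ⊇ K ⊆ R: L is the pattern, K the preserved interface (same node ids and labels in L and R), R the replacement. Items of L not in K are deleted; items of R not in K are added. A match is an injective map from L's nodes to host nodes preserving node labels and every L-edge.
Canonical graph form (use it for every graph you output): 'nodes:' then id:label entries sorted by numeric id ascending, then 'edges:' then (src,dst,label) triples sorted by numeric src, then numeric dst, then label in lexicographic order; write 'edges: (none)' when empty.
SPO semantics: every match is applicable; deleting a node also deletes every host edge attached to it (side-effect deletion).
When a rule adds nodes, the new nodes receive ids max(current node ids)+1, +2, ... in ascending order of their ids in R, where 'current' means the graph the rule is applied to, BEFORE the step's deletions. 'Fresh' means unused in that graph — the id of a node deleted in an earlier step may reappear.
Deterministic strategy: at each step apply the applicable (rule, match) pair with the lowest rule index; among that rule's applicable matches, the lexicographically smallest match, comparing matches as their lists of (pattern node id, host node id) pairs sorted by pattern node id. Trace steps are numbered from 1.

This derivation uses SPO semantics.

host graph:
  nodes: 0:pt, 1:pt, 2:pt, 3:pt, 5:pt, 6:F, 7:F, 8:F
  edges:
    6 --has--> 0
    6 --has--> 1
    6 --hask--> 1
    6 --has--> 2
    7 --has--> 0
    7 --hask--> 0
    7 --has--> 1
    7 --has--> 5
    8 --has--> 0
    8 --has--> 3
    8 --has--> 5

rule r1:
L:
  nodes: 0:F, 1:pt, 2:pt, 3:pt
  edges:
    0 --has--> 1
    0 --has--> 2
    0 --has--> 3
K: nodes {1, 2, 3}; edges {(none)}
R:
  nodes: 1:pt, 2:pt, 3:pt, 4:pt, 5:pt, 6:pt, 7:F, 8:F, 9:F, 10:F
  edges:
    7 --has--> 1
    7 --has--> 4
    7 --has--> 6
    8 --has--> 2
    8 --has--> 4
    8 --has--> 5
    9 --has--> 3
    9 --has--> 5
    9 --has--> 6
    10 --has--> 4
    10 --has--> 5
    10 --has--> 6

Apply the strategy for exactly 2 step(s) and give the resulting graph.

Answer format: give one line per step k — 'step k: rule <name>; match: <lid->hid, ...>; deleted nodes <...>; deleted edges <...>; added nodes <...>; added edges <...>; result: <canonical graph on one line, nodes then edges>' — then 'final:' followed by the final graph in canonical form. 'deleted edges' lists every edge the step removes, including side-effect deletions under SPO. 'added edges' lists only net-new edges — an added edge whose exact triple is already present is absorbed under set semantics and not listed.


step 1: rule r1; match: 0->6, 1->0, 2->1, 3->2; deleted nodes 6; deleted edges (6,0,has); (6,1,has); (6,1,hask); (6,2,has); added nodes 9, 10, 11, 12, 13, 14, 15; added edges (12,0,has); (12,9,has); (12,11,has); (13,1,has); (13,9,has); (13,10,has); (14,2,has); (14,10,has); (14,11,has); (15,9,has); (15,10,has); (15,11,has); result: nodes: 0:pt, 1:pt, 2:pt, 3:pt, 5:pt, 7:F, 8:F, 9:pt, 10:pt, 11:pt, 12:F, 13:F, 14:F, 15:F edges: (7,0,has); (7,0,hask); (7,1,has); (7,5,has); (8,0,has); (8,3,has); (8,5,has); (12,0,has); (12,9,has); (12,11,has); (13,1,has); (13,9,has); (13,10,has); (14,2,has); (14,10,has); (14,11,has); (15,9,has); (15,10,has); (15,11,has)
step 2: rule r1; match: 0->7, 1->0, 2->1, 3->5; deleted nodes 7; deleted edges (7,0,has); (7,0,hask); (7,1,has); (7,5,has); added nodes 16, 17, 18, 19, 20, 21, 22; added edges (19,0,has); (19,16,has); (19,18,has); (20,1,has); (20,16,has); (20,17,has); (21,5,has); (21,17,has); (21,18,has); (22,16,has); (22,17,has); (22,18,has); result: nodes: 0:pt, 1:pt, 2:pt, 3:pt, 5:pt, 8:F, 9:pt, 10:pt, 11:pt, 12:F, 13:F, 14:F, 15:F, 16:pt, 17:pt, 18:pt, 19:F, 20:F, 21:F, 22:F edges: (8,0,has); (8,3,has); (8,5,has); (12,0,has); (12,9,has); (12,11,has); (13,1,has); (13,9,has); (13,10,has); (14,2,has); (14,10,has); (14,11,has); (15,9,has); (15,10,has); (15,11,has); (19,0,has); (19,16,has); (19,18,has); (20,1,has); (20,16,has); (20,17,has); (21,5,has); (21,17,has); (21,18,has); (22,16,has); (22,17,has); (22,18,has)
final:
nodes: 0:pt, 1:pt, 2:pt, 3:pt, 5:pt, 8:F, 9:pt, 10:pt, 11:pt, 12:F, 13:F, 14:F, 15:F, 16:pt, 17:pt, 18:pt, 19:F, 20:F, 21:F, 22:F
edges: (8,0,has); (8,3,has); (8,5,has); (12,0,has); (12,9,has); (12,11,has); (13,1,has); (13,9,has); (13,10,has); (14,2,has); (14,10,has); (14,11,has); (15,9,has); (15,10,has); (15,11,has); (19,0,has); (19,16,has); (19,18,has); (20,1,has); (20,16,has); (20,17,has); (21,5,has); (21,17,has); (21,18,has); (22,16,has); (22,17,has); (22,18,has)


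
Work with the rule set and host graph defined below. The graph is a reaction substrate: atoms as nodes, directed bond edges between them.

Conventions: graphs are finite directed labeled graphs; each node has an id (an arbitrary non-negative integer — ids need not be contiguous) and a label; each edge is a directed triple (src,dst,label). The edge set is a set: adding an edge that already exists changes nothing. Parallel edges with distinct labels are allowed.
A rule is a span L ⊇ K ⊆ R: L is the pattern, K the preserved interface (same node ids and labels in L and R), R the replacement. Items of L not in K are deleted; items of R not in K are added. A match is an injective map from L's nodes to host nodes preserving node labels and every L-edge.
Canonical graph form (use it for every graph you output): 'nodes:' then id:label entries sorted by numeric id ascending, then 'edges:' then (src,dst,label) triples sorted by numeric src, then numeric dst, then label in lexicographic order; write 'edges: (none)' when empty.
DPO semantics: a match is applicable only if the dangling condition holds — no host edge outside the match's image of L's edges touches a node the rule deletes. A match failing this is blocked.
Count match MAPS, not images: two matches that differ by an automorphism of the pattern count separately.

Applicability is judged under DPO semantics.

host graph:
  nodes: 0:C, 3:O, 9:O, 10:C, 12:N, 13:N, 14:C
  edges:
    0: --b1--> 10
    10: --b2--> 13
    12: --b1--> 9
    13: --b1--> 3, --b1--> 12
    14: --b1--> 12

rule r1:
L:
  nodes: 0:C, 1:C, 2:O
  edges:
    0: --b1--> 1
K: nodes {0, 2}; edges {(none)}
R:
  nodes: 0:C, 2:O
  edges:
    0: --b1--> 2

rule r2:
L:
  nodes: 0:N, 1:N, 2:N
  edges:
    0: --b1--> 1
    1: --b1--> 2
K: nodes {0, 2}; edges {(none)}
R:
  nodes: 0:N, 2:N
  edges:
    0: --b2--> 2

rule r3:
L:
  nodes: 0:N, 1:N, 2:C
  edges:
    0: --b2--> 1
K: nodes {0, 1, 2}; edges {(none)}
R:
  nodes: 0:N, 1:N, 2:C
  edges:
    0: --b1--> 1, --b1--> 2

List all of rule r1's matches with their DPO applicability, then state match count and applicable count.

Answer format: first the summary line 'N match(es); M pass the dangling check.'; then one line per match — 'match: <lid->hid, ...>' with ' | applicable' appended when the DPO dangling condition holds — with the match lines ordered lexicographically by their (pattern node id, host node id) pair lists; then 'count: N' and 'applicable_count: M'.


2 match(es); 0 pass the dangling check.
match: 0->0, 1->10, 2->3
match: 0->0, 1->10, 2->9
count: 2
applicable_count: 0


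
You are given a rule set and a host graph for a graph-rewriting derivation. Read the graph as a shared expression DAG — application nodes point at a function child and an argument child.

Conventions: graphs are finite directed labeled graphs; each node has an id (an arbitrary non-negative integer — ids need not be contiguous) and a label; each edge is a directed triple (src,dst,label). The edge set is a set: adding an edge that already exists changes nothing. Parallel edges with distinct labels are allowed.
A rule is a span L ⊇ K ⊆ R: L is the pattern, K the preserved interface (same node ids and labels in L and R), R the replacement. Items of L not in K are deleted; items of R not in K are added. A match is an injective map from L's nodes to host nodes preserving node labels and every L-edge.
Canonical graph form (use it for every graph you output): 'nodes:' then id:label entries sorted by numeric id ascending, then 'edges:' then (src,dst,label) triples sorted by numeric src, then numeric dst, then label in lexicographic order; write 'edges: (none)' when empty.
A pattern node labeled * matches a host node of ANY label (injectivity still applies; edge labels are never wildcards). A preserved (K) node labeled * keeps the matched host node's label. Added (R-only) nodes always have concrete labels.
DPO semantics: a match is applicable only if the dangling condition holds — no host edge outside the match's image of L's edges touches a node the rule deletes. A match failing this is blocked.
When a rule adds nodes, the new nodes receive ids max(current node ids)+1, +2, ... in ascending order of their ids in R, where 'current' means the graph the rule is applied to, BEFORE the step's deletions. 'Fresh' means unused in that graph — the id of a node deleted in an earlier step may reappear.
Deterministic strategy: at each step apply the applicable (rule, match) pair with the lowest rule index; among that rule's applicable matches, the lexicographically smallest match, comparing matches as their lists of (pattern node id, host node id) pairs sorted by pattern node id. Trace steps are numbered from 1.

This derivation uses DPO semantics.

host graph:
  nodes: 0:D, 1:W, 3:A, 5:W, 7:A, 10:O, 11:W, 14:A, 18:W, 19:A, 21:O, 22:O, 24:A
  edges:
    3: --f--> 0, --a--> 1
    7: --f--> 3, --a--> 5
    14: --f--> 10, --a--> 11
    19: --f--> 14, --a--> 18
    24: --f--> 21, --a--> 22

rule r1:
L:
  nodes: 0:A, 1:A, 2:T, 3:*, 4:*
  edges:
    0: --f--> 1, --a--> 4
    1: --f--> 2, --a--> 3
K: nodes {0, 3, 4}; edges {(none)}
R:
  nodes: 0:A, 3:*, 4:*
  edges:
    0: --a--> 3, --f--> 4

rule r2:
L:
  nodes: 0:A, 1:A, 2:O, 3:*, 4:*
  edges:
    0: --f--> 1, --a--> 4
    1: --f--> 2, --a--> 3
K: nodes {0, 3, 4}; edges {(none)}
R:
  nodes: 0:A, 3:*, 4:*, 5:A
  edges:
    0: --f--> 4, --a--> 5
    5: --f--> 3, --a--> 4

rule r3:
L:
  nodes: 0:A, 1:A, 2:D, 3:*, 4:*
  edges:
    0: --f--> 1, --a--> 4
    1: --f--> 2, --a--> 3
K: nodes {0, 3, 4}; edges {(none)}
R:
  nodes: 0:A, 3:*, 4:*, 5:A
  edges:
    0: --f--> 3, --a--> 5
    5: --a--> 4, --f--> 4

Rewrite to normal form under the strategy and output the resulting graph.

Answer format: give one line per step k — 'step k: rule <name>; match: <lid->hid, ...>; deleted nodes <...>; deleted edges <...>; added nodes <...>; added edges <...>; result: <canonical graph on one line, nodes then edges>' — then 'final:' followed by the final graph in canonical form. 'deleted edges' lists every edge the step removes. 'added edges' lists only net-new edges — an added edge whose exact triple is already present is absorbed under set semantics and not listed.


step 1: rule r2; match: 0->19, 1->14, 2->10, 3->11, 4->18; deleted nodes 10, 14; deleted edges (14,10,f); (14,11,a); (19,14,f); (19,18,a); added nodes 25; added edges (19,18,f); (19,25,a); (25,11,f); (25,18,a); result: nodes: 0:D, 1:W, 3:A, 5:W, 7:A, 11:W, 18:W, 19:A, 21:O, 22:O, 24:A, 25:A edges: (3,0,f); (3,1,a); (7,3,f); (7,5,a); (19,18,f); (19,25,a); (24,21,f); (24,22,a); (25,11,f); (25,18,a)
step 2: rule r3; match: 0->7, 1->3, 2->0, 3->1, 4->5; deleted nodes 0, 3; deleted edges (3,0,f); (3,1,a); (7,3,f); (7,5,a); added nodes 26; added edges (7,1,f); (7,26,a); (26,5,a); (26,5,f); result: nodes: 1:W, 5:W, 7:A, 11:W, 18:W, 19:A, 21:O, 22:O, 24:A, 25:A, 26:A edges: (7,1,f); (7,26,a); (19,18,f); (19,25,a); (24,21,f); (24,22,a); (25,11,f); (25,18,a); (26,5,a); (26,5,f)
final:
nodes: 1:W, 5:W, 7:A, 11:W, 18:W, 19:A, 21:O, 22:O, 24:A, 25:A, 26:A
edges: (7,1,f); (7,26,a); (19,18,f); (19,25,a); (24,21,f); (24,22,a); (25,11,f); (25,18,a); (26,5,a); (26,5,f)


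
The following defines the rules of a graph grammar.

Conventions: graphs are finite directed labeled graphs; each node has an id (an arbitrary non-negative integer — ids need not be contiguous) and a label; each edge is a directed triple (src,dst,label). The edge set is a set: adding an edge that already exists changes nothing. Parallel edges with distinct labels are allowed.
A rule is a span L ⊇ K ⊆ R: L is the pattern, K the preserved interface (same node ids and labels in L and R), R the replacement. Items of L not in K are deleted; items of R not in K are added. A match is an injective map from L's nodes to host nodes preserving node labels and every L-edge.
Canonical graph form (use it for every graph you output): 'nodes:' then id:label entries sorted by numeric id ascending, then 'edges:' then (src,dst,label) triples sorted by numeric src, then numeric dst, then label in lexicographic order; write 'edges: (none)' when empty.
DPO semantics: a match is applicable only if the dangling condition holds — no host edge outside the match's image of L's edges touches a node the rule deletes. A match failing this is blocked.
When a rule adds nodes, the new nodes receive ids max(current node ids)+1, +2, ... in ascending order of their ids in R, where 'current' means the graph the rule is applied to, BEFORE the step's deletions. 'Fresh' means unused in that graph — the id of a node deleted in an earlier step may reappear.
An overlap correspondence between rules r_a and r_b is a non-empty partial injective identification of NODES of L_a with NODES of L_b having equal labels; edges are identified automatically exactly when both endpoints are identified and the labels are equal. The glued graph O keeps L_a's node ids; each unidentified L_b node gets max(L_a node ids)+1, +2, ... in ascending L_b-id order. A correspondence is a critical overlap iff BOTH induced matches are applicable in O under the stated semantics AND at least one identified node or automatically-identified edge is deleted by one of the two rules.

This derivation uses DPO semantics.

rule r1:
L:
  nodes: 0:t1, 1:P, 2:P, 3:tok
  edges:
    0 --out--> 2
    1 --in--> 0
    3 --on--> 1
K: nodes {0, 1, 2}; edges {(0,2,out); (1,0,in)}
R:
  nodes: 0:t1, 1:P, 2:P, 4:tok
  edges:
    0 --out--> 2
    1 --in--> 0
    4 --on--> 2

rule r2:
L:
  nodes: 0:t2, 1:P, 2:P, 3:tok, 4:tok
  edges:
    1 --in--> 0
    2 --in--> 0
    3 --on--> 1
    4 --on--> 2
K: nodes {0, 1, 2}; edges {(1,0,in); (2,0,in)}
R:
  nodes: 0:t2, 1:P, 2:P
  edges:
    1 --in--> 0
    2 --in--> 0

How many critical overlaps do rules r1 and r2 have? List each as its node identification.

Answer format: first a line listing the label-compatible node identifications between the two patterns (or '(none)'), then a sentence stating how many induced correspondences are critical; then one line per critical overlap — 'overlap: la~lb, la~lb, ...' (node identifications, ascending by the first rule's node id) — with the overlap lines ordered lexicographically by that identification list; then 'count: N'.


label-compatible node identifications between L(r1) and L(r2): 1~1, 1~2, 2~1, 2~2, 3~3, 3~4
4 of the induced correspondences are critical overlaps of r1 and r2.
overlap: 1~1, 2~2, 3~3
overlap: 1~1, 3~3
overlap: 1~2, 2~1, 3~4
overlap: 1~2, 3~4
count: 4


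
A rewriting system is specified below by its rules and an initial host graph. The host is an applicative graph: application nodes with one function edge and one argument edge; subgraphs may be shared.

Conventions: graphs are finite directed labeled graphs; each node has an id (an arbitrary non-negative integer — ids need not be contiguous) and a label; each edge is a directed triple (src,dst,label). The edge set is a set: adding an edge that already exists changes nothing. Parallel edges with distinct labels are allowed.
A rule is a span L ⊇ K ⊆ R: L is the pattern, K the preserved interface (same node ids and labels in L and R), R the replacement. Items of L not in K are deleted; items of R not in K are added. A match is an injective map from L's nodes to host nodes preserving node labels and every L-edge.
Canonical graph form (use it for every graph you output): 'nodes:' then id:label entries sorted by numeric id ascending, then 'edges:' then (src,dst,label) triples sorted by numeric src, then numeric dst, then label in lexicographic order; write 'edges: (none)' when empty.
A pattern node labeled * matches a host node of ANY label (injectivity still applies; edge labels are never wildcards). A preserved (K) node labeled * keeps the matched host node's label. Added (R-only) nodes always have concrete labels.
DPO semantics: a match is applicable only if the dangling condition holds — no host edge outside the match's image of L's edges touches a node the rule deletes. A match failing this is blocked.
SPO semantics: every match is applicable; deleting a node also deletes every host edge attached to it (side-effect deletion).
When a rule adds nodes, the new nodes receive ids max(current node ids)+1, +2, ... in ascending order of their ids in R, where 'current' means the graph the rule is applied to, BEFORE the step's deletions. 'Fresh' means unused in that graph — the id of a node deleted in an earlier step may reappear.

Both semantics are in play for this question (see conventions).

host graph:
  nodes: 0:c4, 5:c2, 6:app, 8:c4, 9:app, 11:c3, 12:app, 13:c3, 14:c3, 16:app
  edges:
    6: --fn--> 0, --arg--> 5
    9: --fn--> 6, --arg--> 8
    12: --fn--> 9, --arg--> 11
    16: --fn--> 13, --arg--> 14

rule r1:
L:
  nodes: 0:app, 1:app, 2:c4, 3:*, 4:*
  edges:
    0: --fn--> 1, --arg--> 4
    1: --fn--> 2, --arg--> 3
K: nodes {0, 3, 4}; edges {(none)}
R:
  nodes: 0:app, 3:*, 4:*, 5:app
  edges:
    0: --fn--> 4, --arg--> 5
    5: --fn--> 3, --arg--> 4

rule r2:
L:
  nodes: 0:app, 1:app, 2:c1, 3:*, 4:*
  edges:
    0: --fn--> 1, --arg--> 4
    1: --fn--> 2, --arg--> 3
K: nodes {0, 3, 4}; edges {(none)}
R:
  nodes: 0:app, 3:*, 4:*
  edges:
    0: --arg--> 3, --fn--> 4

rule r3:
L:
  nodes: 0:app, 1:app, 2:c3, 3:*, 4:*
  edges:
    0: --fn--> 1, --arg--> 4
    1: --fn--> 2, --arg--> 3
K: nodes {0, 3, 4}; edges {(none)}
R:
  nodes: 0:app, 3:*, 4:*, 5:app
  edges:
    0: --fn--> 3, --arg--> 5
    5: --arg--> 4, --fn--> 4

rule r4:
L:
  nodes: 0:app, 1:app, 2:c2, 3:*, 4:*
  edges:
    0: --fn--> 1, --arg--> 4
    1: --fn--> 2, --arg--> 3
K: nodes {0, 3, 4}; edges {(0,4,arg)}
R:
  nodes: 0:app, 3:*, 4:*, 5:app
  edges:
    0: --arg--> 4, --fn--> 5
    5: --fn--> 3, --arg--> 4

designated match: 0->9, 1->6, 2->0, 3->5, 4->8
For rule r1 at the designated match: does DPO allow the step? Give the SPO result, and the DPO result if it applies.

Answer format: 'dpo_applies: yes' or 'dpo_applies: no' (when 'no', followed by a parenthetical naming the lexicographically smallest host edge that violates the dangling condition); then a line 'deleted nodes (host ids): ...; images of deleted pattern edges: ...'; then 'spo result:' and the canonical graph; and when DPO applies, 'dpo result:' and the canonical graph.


dpo_applies: yes
deleted nodes (host ids): 0, 6; images of deleted pattern edges: (6,0,fn); (6,5,arg); (9,6,fn); (9,8,arg)
spo result:
nodes: 5:c2, 8:c4, 9:app, 11:c3, 12:app, 13:c3, 14:c3, 16:app, 17:app
edges: (9,8,fn); (9,17,arg); (12,9,fn); (12,11,arg); (16,13,fn); (16,14,arg); (17,5,fn); (17,8,arg)
dpo result:
nodes: 5:c2, 8:c4, 9:app, 11:c3, 12:app, 13:c3, 14:c3, 16:app, 17:app
edges: (9,8,fn); (9,17,arg); (12,9,fn); (12,11,arg); (16,13,fn); (16,14,arg); (17,5,fn); (17,8,arg)


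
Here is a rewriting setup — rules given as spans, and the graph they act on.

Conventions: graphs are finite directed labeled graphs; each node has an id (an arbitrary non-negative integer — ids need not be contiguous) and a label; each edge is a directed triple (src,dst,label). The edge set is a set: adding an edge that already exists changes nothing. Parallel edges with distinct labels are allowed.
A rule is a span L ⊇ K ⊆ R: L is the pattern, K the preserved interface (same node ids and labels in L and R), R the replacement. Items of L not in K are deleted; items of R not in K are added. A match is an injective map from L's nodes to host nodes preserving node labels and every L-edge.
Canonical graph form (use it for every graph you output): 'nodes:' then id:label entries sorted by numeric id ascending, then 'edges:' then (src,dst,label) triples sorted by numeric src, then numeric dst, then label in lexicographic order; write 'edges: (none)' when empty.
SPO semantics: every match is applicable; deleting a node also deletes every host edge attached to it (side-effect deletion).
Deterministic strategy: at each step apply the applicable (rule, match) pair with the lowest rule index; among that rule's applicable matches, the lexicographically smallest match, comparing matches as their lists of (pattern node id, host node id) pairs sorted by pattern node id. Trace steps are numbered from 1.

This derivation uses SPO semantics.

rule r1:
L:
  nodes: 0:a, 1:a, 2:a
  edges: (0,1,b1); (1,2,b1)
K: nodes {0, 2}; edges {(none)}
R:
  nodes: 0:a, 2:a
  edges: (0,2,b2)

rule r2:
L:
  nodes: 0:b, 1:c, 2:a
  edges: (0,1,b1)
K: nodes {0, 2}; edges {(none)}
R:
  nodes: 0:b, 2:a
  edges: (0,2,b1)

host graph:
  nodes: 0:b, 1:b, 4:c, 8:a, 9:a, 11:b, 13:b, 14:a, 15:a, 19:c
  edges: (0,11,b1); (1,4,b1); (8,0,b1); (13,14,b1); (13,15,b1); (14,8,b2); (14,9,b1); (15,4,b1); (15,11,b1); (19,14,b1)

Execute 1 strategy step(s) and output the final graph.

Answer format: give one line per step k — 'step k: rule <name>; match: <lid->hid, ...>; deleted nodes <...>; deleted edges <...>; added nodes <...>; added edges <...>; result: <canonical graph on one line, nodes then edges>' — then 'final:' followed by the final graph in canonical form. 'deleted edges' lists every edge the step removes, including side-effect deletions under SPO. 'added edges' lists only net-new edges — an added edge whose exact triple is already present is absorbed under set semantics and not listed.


step 1: rule r2; match: 0->1, 1->4, 2->8; deleted nodes 4; deleted edges (1,4,b1); (15,4,b1); added nodes (none); added edges (1,8,b1); result: nodes: 0:b, 1:b, 8:a, 9:a, 11:b, 13:b, 14:a, 15:a, 19:c edges: (0,11,b1); (1,8,b1); (8,0,b1); (13,14,b1); (13,15,b1); (14,8,b2); (14,9,b1); (15,11,b1); (19,14,b1)
final:
nodes: 0:b, 1:b, 8:a, 9:a, 11:b, 13:b, 14:a, 15:a, 19:c
edges: (0,11,b1); (1,8,b1); (8,0,b1); (13,14,b1); (13,15,b1); (14,8,b2); (14,9,b1); (15,11,b1); (19,14,b1)


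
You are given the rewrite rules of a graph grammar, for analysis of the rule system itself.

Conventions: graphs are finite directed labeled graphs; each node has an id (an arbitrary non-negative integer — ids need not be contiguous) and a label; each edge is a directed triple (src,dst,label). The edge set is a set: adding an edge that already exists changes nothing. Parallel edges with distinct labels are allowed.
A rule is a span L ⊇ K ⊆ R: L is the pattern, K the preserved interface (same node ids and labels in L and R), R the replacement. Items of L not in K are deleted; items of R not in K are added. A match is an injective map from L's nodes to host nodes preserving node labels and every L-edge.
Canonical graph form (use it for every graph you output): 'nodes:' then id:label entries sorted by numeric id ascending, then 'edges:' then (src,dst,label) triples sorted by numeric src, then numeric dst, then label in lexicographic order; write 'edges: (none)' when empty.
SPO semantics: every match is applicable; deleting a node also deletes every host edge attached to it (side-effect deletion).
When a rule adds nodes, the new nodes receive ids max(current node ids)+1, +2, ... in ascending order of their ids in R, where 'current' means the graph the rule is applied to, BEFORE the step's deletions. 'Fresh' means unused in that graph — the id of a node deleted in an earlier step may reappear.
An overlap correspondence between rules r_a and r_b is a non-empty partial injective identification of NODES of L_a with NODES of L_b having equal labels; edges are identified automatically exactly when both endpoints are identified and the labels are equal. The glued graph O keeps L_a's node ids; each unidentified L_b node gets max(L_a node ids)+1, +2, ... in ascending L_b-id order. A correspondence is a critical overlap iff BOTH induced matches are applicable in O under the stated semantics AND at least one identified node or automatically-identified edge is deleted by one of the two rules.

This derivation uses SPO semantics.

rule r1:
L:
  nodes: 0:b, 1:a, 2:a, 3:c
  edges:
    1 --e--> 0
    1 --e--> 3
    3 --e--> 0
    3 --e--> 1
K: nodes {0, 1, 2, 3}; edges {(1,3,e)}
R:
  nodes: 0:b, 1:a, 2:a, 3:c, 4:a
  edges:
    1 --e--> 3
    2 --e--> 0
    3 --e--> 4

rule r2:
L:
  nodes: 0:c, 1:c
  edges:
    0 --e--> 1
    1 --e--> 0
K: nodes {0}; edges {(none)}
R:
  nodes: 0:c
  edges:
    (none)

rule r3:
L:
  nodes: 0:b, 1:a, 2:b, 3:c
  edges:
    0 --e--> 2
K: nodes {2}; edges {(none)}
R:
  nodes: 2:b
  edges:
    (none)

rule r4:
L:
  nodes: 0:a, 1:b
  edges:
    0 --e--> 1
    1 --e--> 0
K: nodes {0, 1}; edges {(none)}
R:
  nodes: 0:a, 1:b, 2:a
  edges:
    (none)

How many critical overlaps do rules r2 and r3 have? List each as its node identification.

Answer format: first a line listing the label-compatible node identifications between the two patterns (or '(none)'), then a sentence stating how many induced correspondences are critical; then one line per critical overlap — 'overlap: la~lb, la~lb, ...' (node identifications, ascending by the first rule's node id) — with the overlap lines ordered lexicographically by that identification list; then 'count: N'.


label-compatible node identifications between L(r2) and L(r3): 0~3, 1~3
2 of the induced correspondences are critical overlaps of r2 and r3.
overlap: 0~3
overlap: 1~3
count: 2


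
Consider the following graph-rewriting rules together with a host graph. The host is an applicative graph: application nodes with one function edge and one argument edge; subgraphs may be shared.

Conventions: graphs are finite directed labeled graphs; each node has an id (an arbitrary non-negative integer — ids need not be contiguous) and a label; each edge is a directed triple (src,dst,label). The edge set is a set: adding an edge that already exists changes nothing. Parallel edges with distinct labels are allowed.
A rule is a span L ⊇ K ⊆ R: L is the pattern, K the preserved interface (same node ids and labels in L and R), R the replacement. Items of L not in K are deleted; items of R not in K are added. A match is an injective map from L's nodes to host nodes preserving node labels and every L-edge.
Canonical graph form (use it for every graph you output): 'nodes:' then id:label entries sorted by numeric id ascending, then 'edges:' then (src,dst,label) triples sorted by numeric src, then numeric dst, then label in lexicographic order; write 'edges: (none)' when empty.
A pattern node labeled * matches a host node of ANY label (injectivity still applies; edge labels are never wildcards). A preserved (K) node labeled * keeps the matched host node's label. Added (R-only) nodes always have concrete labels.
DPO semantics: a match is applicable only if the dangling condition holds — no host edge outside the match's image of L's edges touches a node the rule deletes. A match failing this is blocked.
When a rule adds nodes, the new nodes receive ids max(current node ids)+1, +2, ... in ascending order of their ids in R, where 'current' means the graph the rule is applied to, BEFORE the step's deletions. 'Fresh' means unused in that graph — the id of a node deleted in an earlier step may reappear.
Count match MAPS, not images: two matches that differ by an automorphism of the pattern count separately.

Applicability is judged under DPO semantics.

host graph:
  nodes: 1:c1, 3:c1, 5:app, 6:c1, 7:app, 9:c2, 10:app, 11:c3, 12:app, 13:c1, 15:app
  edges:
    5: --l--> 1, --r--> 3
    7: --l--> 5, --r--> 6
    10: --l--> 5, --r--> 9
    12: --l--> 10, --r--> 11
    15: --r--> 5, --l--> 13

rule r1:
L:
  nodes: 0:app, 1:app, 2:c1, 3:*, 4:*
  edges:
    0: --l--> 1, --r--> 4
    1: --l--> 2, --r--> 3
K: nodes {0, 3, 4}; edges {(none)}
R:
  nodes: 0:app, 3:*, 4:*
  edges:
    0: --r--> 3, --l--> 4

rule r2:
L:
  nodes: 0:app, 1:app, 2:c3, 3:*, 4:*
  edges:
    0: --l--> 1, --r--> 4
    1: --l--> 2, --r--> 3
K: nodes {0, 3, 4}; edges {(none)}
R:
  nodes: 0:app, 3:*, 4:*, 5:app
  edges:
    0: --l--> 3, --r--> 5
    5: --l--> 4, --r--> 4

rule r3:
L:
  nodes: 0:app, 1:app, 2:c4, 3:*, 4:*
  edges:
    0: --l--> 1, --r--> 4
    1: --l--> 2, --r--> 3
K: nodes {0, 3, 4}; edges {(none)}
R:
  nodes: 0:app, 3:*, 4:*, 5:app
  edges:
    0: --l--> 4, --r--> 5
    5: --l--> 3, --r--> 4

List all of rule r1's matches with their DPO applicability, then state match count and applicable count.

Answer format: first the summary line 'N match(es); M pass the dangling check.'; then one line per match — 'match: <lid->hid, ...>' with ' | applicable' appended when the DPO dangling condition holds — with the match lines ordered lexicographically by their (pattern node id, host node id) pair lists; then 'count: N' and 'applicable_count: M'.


2 match(es); 0 pass the dangling check.
match: 0->7, 1->5, 2->1, 3->3, 4->6
match: 0->10, 1->5, 2->1, 3->3, 4->9
count: 2
applicable_count: 0
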